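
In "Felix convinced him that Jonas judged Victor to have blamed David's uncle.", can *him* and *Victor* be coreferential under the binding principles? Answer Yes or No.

No

*Victor* is an R-expression; Principle C requires it to be free (not bound by any c-commanding expression).
— him: object of the matrix clause; the pronoun c-commands the R-expression — coreference blocked (Principle C).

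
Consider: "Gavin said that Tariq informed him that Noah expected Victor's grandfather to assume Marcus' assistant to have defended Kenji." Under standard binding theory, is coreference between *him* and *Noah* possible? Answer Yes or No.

No

*Noah* is an R-expression; Principle C requires it to be free (not bound by any c-commanding expression).
— him: object of the clause headed by 'informed'; the pronoun c-commands the R-expression — coreference blocked (Principle C).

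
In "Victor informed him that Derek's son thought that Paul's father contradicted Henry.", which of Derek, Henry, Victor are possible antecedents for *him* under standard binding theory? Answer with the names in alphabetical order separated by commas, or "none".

none

*him* is a pronoun; Principle B requires it to be free in its binding domain — the matrix clause.
— Derek: possessor inside the subject DP of the clause headed by 'thought'; is c-commanded by the pronoun; coreference would bind this R-expression — blocked (Principle C).
— Henry: object of the clause headed by 'contradicted'; is c-commanded by the pronoun; coreference would bind this R-expression — blocked (Principle C).
— Victor: subject of the matrix clause; c-commands the pronoun within its binding domain — blocked (Principle B).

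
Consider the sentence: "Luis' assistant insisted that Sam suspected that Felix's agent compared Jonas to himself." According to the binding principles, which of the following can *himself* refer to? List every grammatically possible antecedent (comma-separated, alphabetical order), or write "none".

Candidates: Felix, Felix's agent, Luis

Felix's agent

*himself* is a reflexive; Principle A requires it to be bound within its binding domain — the clause headed by 'compared'.
— Felix: possessor inside the subject DP of the clause headed by 'compared'; does not c-command the reflexive — cannot bind it (Principle A).
— Felix's agent: subject of the clause headed by 'compared'; c-commands the reflexive within its binding domain — allowed (Principle A).
— Luis: possessor inside the subject DP of the matrix clause; does not c-command the reflexive — cannot bind it (Principle A).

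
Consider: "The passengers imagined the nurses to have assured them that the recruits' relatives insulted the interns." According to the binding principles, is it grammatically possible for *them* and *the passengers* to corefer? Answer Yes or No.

*them* is a pronoun; Principle B requires it to be free in its binding domain — the clause headed by 'assured'.
— the passengers: subject of the matrix clause; c-commands the pronoun but lies outside its binding domain — allowed.

Yes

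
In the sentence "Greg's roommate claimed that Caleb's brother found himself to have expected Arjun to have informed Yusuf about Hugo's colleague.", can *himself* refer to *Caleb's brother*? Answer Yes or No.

*himself* is a reflexive; Principle A requires it to be bound within its binding domain — the clause headed by 'found'.
— Caleb's brother: subject of the clause headed by 'found'; c-commands the reflexive within its binding domain — allowed (Principle A).

Yes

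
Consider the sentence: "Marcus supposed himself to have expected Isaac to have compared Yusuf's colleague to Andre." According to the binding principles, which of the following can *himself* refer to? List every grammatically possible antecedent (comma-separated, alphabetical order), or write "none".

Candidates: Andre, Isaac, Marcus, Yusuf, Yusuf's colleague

*himself* is a reflexive; Principle A requires it to be bound within its binding domain — the matrix clause.
— Andre: second object of the clause headed by 'compared'; does not c-command the reflexive — cannot bind it (Principle A).
— Isaac: subject of the clause headed by 'compared'; does not c-command the reflexive — cannot bind it (Principle A).
— Marcus: subject of the matrix clause; c-commands the reflexive within its binding domain — allowed (Principle A).
— Yusuf: possessor inside the object DP of the clause headed by 'compared'; does not c-command the reflexive — cannot bind it (Principle A).
— Yusuf's colleague: object of the clause headed by 'compared'; does not c-command the reflexive — cannot bind it (Principle A).

Marcus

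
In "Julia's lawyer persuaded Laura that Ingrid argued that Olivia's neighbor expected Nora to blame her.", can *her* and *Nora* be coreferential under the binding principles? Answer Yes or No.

*Nora* is an R-expression; Principle C requires it to be free (not bound by any c-commanding expression).
— her: object of the clause headed by 'blame'; the R-expression locally c-commands the pronoun — coreference blocked (Principle B on the pronoun).

No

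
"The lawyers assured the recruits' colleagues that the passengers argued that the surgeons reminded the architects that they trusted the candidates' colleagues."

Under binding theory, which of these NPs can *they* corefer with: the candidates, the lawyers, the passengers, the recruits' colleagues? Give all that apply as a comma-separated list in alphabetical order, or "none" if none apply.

the lawyers, the passengers, the recruits' colleagues

*they* is a pronoun; Principle B requires it to be free in its binding domain — the clause headed by 'trusted'.
— the candidates: possessor inside the object DP of the clause headed by 'trusted'; is c-commanded by the pronoun; coreference would bind this R-expression — blocked (Principle C).
— the lawyers: subject of the matrix clause; c-commands the pronoun but lies outside its binding domain — allowed.
— the passengers: subject of the clause headed by 'argued'; c-commands the pronoun but lies outside its binding domain — allowed.
— the recruits' colleagues: object of the matrix clause; c-commands the pronoun but lies outside its binding domain — allowed.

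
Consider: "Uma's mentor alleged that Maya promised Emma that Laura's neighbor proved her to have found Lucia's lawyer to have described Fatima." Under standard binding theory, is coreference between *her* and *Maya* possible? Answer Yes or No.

Yes

*Maya* is an R-expression; Principle C requires it to be free (not bound by any c-commanding expression).
— her: subject of the clause headed by 'found'; the pronoun does not c-command the R-expression — coreference allowed.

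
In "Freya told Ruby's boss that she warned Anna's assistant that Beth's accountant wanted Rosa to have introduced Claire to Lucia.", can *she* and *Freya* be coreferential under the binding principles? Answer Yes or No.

*Freya* is an R-expression; Principle C requires it to be free (not bound by any c-commanding expression).
— she: subject of the clause headed by 'warned'; the pronoun does not c-command the R-expression — coreference allowed.

Yes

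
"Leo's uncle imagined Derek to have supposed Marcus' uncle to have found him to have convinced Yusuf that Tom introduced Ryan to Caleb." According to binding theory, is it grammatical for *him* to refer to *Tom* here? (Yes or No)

*Tom* is an R-expression; Principle C requires it to be free (not bound by any c-commanding expression).
— him: subject of the clause headed by 'convinced'; the pronoun c-commands the R-expression — coreference blocked (Principle C).

No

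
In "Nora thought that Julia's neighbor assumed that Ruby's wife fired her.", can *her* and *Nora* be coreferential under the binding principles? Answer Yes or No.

Yes

*Nora* is an R-expression; Principle C requires it to be free (not bound by any c-commanding expression).
— her: object of the clause headed by 'fired'; the pronoun does not c-command the R-expression — coreference allowed.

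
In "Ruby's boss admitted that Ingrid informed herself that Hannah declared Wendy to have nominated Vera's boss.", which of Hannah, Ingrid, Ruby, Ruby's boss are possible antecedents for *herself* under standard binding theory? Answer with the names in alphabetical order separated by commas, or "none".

*herself* is a reflexive; Principle A requires it to be bound within its binding domain — the clause headed by 'informed'.
— Hannah: subject of the clause headed by 'declared'; does not c-command the reflexive — cannot bind it (Principle A).
— Ingrid: subject of the clause headed by 'informed'; c-commands the reflexive within its binding domain — allowed (Principle A).
— Ruby: possessor inside the subject DP of the matrix clause; does not c-command the reflexive — cannot bind it (Principle A).
— Ruby's boss: subject of the matrix clause; c-commands the reflexive but lies outside its binding domain — cannot bind it (Principle A).

Ingrid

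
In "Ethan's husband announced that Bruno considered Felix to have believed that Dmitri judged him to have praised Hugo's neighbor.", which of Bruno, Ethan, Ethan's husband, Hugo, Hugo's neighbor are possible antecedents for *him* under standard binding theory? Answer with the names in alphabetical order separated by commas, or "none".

*him* is a pronoun; Principle B requires it to be free in its binding domain — the clause headed by 'judged'.
— Bruno: subject of the clause headed by 'considered'; c-commands the pronoun but lies outside its binding domain — allowed.
— Ethan: possessor inside the subject DP of the matrix clause; does not c-command the pronoun — Principle B does not apply; allowed.
— Ethan's husband: subject of the matrix clause; c-commands the pronoun but lies outside its binding domain — allowed.
— Hugo: possessor inside the object DP of the clause headed by 'praised'; is c-commanded by the pronoun; coreference would bind this R-expression — blocked (Principle C).
— Hugo's neighbor: object of the clause headed by 'praised'; is c-commanded by the pronoun; coreference would bind this R-expression — blocked (Principle C).

Bruno, Ethan, Ethan's husband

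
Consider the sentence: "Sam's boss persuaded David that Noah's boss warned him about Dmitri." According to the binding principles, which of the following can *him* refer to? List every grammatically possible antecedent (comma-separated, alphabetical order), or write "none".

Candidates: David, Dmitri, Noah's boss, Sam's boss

*him* is a pronoun; Principle B requires it to be free in its binding domain — the clause headed by 'warned'.
— David: object of the matrix clause; c-commands the pronoun but lies outside its binding domain — allowed.
— Dmitri: second object of the clause headed by 'warned'; is c-commanded by the pronoun; coreference would bind this R-expression — blocked (Principle C).
— Noah's boss: subject of the clause headed by 'warned'; c-commands the pronoun within its binding domain — blocked (Principle B).
— Sam's boss: subject of the matrix clause; c-commands the pronoun but lies outside its binding domain — allowed.

David, Sam's boss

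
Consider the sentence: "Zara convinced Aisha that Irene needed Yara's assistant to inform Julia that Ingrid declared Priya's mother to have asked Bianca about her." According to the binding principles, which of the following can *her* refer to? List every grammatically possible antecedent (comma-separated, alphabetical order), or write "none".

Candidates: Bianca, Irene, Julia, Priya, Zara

*her* is a pronoun; Principle B requires it to be free in its binding domain — the clause headed by 'asked'.
— Bianca: object of the clause headed by 'asked'; c-commands the pronoun within its binding domain — blocked (Principle B).
— Irene: subject of the clause headed by 'needed'; c-commands the pronoun but lies outside its binding domain — allowed.
— Julia: object of the clause headed by 'inform'; c-commands the pronoun but lies outside its binding domain — allowed.
— Priya: possessor inside the subject DP of the clause headed by 'asked'; does not c-command the pronoun — Principle B does not apply; allowed.
— Zara: subject of the matrix clause; c-commands the pronoun but lies outside its binding domain — allowed.

Irene, Julia, Priya, Zara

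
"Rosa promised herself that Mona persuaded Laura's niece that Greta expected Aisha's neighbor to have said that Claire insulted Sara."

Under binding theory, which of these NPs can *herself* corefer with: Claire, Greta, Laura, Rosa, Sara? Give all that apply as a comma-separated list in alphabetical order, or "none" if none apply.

Rosa

*herself* is a reflexive; Principle A requires it to be bound within its binding domain — the matrix clause.
— Claire: subject of the clause headed by 'insulted'; does not c-command the reflexive — cannot bind it (Principle A).
— Greta: subject of the clause headed by 'expected'; does not c-command the reflexive — cannot bind it (Principle A).
— Laura: possessor inside the object DP of the clause headed by 'persuaded'; does not c-command the reflexive — cannot bind it (Principle A).
— Rosa: subject of the matrix clause; c-commands the reflexive within its binding domain — allowed (Principle A).
— Sara: object of the clause headed by 'insulted'; does not c-command the reflexive — cannot bind it (Principle A).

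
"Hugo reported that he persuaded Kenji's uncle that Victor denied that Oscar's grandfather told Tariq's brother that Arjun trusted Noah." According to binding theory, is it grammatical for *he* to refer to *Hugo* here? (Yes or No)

Yes

*Hugo* is an R-expression; Principle C requires it to be free (not bound by any c-commanding expression).
— he: subject of the clause headed by 'persuaded'; the pronoun does not c-command the R-expression — coreference allowed.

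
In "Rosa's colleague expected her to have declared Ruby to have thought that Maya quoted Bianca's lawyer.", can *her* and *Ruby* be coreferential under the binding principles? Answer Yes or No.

*Ruby* is an R-expression; Principle C requires it to be free (not bound by any c-commanding expression).
— her: subject of the clause headed by 'declared'; the pronoun c-commands the R-expression — coreference blocked (Principle C).

No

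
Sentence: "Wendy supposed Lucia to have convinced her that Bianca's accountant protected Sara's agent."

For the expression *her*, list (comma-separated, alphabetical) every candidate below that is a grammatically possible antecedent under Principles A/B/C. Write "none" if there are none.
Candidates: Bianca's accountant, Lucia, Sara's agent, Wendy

*her* is a pronoun; Principle B requires it to be free in its binding domain — the clause headed by 'convinced'.
— Bianca's accountant: subject of the clause headed by 'protected'; is c-commanded by the pronoun; coreference would bind this R-expression — blocked (Principle C).
— Lucia: subject of the clause headed by 'convinced'; c-commands the pronoun within its binding domain — blocked (Principle B).
— Sara's agent: object of the clause headed by 'protected'; is c-commanded by the pronoun; coreference would bind this R-expression — blocked (Principle C).
— Wendy: subject of the matrix clause; c-commands the pronoun but lies outside its binding domain — allowed.

Wendy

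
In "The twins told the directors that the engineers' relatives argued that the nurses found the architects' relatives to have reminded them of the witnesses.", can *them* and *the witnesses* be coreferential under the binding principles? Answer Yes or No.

*the witnesses* is an R-expression; Principle C requires it to be free (not bound by any c-commanding expression).
— them: object of the clause headed by 'reminded'; the pronoun c-commands the R-expression — coreference blocked (Principle C).

No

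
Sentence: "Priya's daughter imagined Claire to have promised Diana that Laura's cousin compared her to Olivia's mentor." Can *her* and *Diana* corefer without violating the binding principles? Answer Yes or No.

Yes

*Diana* is an R-expression; Principle C requires it to be free (not bound by any c-commanding expression).
— her: object of the clause headed by 'compared'; the pronoun does not c-command the R-expression — coreference allowed.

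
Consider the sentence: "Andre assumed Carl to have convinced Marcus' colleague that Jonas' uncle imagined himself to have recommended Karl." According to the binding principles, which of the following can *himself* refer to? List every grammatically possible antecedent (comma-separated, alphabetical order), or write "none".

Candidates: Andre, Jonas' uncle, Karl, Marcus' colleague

Jonas' uncle

*himself* is a reflexive; Principle A requires it to be bound within its binding domain — the clause headed by 'imagined'.
— Andre: subject of the matrix clause; c-commands the reflexive but lies outside its binding domain — cannot bind it (Principle A).
— Jonas' uncle: subject of the clause headed by 'imagined'; c-commands the reflexive within its binding domain — allowed (Principle A).
— Karl: object of the clause headed by 'recommended'; does not c-command the reflexive — cannot bind it (Principle A).
— Marcus' colleague: object of the clause headed by 'convinced'; c-commands the reflexive but lies outside its binding domain — cannot bind it (Principle A).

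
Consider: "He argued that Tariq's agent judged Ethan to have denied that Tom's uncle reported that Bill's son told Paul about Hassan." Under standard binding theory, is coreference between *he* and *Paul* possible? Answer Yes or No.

*Paul* is an R-expression; Principle C requires it to be free (not bound by any c-commanding expression).
— he: subject of the matrix clause; the pronoun c-commands the R-expression — coreference blocked (Principle C).

No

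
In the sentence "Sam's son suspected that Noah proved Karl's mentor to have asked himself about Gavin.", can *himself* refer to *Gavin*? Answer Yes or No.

No

*himself* is a reflexive; Principle A requires it to be bound within its binding domain — the clause headed by 'asked'.
— Gavin: second object of the clause headed by 'asked'; does not c-command the reflexive — cannot bind it (Principle A).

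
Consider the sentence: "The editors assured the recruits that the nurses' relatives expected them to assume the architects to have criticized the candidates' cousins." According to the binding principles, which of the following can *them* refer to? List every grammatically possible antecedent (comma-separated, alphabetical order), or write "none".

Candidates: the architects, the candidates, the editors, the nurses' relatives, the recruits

*them* is a pronoun; Principle B requires it to be free in its binding domain — the clause headed by 'expected'.
— the architects: subject of the clause headed by 'criticized'; is c-commanded by the pronoun; coreference would bind this R-expression — blocked (Principle C).
— the candidates: possessor inside the object DP of the clause headed by 'criticized'; is c-commanded by the pronoun; coreference would bind this R-expression — blocked (Principle C).
— the editors: subject of the matrix clause; c-commands the pronoun but lies outside its binding domain — allowed.
— the nurses' relatives: subject of the clause headed by 'expected'; c-commands the pronoun within its binding domain — blocked (Principle B).
— the recruits: object of the matrix clause; c-commands the pronoun but lies outside its binding domain — allowed.

the editors, the recruits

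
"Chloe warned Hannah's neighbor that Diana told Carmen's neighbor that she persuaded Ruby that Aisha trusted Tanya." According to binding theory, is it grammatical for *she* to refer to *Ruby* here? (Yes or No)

No

*Ruby* is an R-expression; Principle C requires it to be free (not bound by any c-commanding expression).
— she: subject of the clause headed by 'persuaded'; the pronoun c-commands the R-expression — coreference blocked (Principle C).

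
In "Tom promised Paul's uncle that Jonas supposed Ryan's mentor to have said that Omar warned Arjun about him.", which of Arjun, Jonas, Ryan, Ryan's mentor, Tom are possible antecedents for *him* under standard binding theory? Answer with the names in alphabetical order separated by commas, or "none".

*him* is a pronoun; Principle B requires it to be free in its binding domain — the clause headed by 'warned'.
— Arjun: object of the clause headed by 'warned'; c-commands the pronoun within its binding domain — blocked (Principle B).
— Jonas: subject of the clause headed by 'supposed'; c-commands the pronoun but lies outside its binding domain — allowed.
— Ryan: possessor inside the subject DP of the clause headed by 'said'; does not c-command the pronoun — Principle B does not apply; allowed.
— Ryan's mentor: subject of the clause headed by 'said'; c-commands the pronoun but lies outside its binding domain — allowed.
— Tom: subject of the matrix clause; c-commands the pronoun but lies outside its binding domain — allowed.

Jonas, Ryan, Ryan's mentor, Tom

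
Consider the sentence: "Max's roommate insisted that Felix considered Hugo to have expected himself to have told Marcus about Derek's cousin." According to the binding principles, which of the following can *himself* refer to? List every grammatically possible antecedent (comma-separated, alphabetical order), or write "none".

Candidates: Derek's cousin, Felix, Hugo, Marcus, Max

*himself* is a reflexive; Principle A requires it to be bound within its binding domain — the clause headed by 'expected'.
— Derek's cousin: second object of the clause headed by 'told'; does not c-command the reflexive — cannot bind it (Principle A).
— Felix: subject of the clause headed by 'considered'; c-commands the reflexive but lies outside its binding domain — cannot bind it (Principle A).
— Hugo: subject of the clause headed by 'expected'; c-commands the reflexive within its binding domain — allowed (Principle A).
— Marcus: object of the clause headed by 'told'; does not c-command the reflexive — cannot bind it (Principle A).
— Max: possessor inside the subject DP of the matrix clause; does not c-command the reflexive — cannot bind it (Principle A).

Hugo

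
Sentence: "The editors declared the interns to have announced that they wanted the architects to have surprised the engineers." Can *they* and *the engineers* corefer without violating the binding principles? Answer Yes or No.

No

*the engineers* is an R-expression; Principle C requires it to be free (not bound by any c-commanding expression).
— they: subject of the clause headed by 'wanted'; the pronoun c-commands the R-expression — coreference blocked (Principle C).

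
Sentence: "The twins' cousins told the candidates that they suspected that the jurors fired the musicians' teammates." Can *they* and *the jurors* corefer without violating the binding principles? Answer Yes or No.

No

*the jurors* is an R-expression; Principle C requires it to be free (not bound by any c-commanding expression).
— they: subject of the clause headed by 'suspected'; the pronoun c-commands the R-expression — coreference blocked (Principle C).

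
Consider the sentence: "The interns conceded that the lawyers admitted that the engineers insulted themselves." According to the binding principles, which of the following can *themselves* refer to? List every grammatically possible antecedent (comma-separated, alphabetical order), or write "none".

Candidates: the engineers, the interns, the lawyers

the engineers

*themselves* is a reflexive; Principle A requires it to be bound within its binding domain — the clause headed by 'insulted'.
— the engineers: subject of the clause headed by 'insulted'; c-commands the reflexive within its binding domain — allowed (Principle A).
— the interns: subject of the matrix clause; c-commands the reflexive but lies outside its binding domain — cannot bind it (Principle A).
— the lawyers: subject of the clause headed by 'admitted'; c-commands the reflexive but lies outside its binding domain — cannot bind it (Principle A).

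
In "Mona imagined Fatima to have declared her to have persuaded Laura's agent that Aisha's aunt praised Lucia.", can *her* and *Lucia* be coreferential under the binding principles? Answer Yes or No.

*Lucia* is an R-expression; Principle C requires it to be free (not bound by any c-commanding expression).
— her: subject of the clause headed by 'persuaded'; the pronoun c-commands the R-expression — coreference blocked (Principle C).

No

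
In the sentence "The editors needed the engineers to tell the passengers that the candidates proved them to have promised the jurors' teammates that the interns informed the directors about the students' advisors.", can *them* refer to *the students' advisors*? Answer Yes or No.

*them* is a pronoun; Principle B requires it to be free in its binding domain — the clause headed by 'proved'.
— the students' advisors: second object of the clause headed by 'informed'; is c-commanded by the pronoun; coreference would bind this R-expression — blocked (Principle C).

No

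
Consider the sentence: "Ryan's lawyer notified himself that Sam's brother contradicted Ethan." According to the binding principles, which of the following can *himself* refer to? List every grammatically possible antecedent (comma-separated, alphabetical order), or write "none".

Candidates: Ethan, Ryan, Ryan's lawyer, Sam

Ryan's lawyer

*himself* is a reflexive; Principle A requires it to be bound within its binding domain — the matrix clause.
— Ethan: object of the clause headed by 'contradicted'; does not c-command the reflexive — cannot bind it (Principle A).
— Ryan: possessor inside the subject DP of the matrix clause; does not c-command the reflexive — cannot bind it (Principle A).
— Ryan's lawyer: subject of the matrix clause; c-commands the reflexive within its binding domain — allowed (Principle A).
— Sam: possessor inside the subject DP of the clause headed by 'contradicted'; does not c-command the reflexive — cannot bind it (Principle A).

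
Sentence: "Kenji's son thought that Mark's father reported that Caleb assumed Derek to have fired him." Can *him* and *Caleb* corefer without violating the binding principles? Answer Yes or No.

Yes

*Caleb* is an R-expression; Principle C requires it to be free (not bound by any c-commanding expression).
— him: object of the clause headed by 'fired'; the pronoun does not c-command the R-expression — coreference allowed.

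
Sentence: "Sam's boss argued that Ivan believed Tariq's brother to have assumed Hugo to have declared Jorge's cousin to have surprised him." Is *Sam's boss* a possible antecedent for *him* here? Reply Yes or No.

*him* is a pronoun; Principle B requires it to be free in its binding domain — the clause headed by 'surprised'.
— Sam's boss: subject of the matrix clause; c-commands the pronoun but lies outside its binding domain — allowed.

Yes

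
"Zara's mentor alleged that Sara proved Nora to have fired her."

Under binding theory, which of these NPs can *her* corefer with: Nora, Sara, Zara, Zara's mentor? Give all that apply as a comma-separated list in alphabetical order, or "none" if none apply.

Sara, Zara, Zara's mentor

*her* is a pronoun; Principle B requires it to be free in its binding domain — the clause headed by 'fired'.
— Nora: subject of the clause headed by 'fired'; c-commands the pronoun within its binding domain — blocked (Principle B).
— Sara: subject of the clause headed by 'proved'; c-commands the pronoun but lies outside its binding domain — allowed.
— Zara: possessor inside the subject DP of the matrix clause; does not c-command the pronoun — Principle B does not apply; allowed.
— Zara's mentor: subject of the matrix clause; c-commands the pronoun but lies outside its binding domain — allowed.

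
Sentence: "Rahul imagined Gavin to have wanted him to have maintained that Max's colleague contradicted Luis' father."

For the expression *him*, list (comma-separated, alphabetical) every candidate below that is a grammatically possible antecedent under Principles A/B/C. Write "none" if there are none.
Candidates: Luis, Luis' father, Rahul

*him* is a pronoun; Principle B requires it to be free in its binding domain — the clause headed by 'wanted'.
— Luis: possessor inside the object DP of the clause headed by 'contradicted'; is c-commanded by the pronoun; coreference would bind this R-expression — blocked (Principle C).
— Luis' father: object of the clause headed by 'contradicted'; is c-commanded by the pronoun; coreference would bind this R-expression — blocked (Principle C).
— Rahul: subject of the matrix clause; c-commands the pronoun but lies outside its binding domain — allowed.

Rahul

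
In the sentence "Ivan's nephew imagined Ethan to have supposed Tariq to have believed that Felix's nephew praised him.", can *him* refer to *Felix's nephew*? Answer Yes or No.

No

*him* is a pronoun; Principle B requires it to be free in its binding domain — the clause headed by 'praised'.
— Felix's nephew: subject of the clause headed by 'praised'; c-commands the pronoun within its binding domain — blocked (Principle B).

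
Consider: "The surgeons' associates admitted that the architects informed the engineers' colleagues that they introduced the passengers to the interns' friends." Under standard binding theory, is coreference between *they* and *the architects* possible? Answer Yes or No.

Yes

*the architects* is an R-expression; Principle C requires it to be free (not bound by any c-commanding expression).
— they: subject of the clause headed by 'introduced'; the pronoun does not c-command the R-expression — coreference allowed.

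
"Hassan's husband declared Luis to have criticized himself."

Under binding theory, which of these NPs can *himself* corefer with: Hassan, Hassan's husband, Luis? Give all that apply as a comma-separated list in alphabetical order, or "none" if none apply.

Luis

*himself* is a reflexive; Principle A requires it to be bound within its binding domain — the clause headed by 'criticized'.
— Hassan: possessor inside the subject DP of the matrix clause; does not c-command the reflexive — cannot bind it (Principle A).
— Hassan's husband: subject of the matrix clause; c-commands the reflexive but lies outside its binding domain — cannot bind it (Principle A).
— Luis: subject of the clause headed by 'criticized'; c-commands the reflexive within its binding domain — allowed (Principle A).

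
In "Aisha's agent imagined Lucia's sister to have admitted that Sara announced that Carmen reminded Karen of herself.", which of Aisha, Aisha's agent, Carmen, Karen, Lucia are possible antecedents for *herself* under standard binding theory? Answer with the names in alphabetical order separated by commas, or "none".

Carmen, Karen

*herself* is a reflexive; Principle A requires it to be bound within its binding domain — the clause headed by 'reminded'.
— Aisha: possessor inside the subject DP of the matrix clause; does not c-command the reflexive — cannot bind it (Principle A).
— Aisha's agent: subject of the matrix clause; c-commands the reflexive but lies outside its binding domain — cannot bind it (Principle A).
— Carmen: subject of the clause headed by 'reminded'; c-commands the reflexive within its binding domain — allowed (Principle A).
— Karen: object of the clause headed by 'reminded'; c-commands the reflexive within its binding domain — allowed (Principle A).
— Lucia: possessor inside the subject DP of the clause headed by 'admitted'; does not c-command the reflexive — cannot bind it (Principle A).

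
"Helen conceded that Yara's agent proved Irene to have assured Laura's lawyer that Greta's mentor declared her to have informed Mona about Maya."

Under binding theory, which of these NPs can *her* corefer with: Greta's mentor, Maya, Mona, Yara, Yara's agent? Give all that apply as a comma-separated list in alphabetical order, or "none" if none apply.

*her* is a pronoun; Principle B requires it to be free in its binding domain — the clause headed by 'declared'.
— Greta's mentor: subject of the clause headed by 'declared'; c-commands the pronoun within its binding domain — blocked (Principle B).
— Maya: second object of the clause headed by 'informed'; is c-commanded by the pronoun; coreference would bind this R-expression — blocked (Principle C).
— Mona: object of the clause headed by 'informed'; is c-commanded by the pronoun; coreference would bind this R-expression — blocked (Principle C).
— Yara: possessor inside the subject DP of the clause headed by 'proved'; does not c-command the pronoun — Principle B does not apply; allowed.
— Yara's agent: subject of the clause headed by 'proved'; c-commands the pronoun but lies outside its binding domain — allowed.

Yara, Yara's agent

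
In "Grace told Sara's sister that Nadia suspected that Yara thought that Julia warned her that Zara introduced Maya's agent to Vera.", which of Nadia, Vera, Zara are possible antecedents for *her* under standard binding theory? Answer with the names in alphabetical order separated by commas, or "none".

Nadia

*her* is a pronoun; Principle B requires it to be free in its binding domain — the clause headed by 'warned'.
— Nadia: subject of the clause headed by 'suspected'; c-commands the pronoun but lies outside its binding domain — allowed.
— Vera: second object of the clause headed by 'introduced'; is c-commanded by the pronoun; coreference would bind this R-expression — blocked (Principle C).
— Zara: subject of the clause headed by 'introduced'; is c-commanded by the pronoun; coreference would bind this R-expression — blocked (Principle C).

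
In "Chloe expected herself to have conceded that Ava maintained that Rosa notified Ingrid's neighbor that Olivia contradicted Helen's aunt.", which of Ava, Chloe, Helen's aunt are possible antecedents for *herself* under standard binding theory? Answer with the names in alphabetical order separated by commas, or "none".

Chloe

*herself* is a reflexive; Principle A requires it to be bound within its binding domain — the matrix clause.
— Ava: subject of the clause headed by 'maintained'; does not c-command the reflexive — cannot bind it (Principle A).
— Chloe: subject of the matrix clause; c-commands the reflexive within its binding domain — allowed (Principle A).
— Helen's aunt: object of the clause headed by 'contradicted'; does not c-command the reflexive — cannot bind it (Principle A).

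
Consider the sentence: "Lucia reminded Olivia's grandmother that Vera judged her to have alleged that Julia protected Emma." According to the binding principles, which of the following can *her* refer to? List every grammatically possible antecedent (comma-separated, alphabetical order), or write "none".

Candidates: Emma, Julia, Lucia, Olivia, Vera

Lucia, Olivia

*her* is a pronoun; Principle B requires it to be free in its binding domain — the clause headed by 'judged'.
— Emma: object of the clause headed by 'protected'; is c-commanded by the pronoun; coreference would bind this R-expression — blocked (Principle C).
— Julia: subject of the clause headed by 'protected'; is c-commanded by the pronoun; coreference would bind this R-expression — blocked (Principle C).
— Lucia: subject of the matrix clause; c-commands the pronoun but lies outside its binding domain — allowed.
— Olivia: possessor inside the object DP of the matrix clause; does not c-command the pronoun — Principle B does not apply; allowed.
— Vera: subject of the clause headed by 'judged'; c-commands the pronoun within its binding domain — blocked (Principle B).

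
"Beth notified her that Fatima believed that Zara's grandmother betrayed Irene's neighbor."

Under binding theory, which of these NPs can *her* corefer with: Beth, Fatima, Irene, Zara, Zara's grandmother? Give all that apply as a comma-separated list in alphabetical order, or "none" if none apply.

*her* is a pronoun; Principle B requires it to be free in its binding domain — the matrix clause.
— Beth: subject of the matrix clause; c-commands the pronoun within its binding domain — blocked (Principle B).
— Fatima: subject of the clause headed by 'believed'; is c-commanded by the pronoun; coreference would bind this R-expression — blocked (Principle C).
— Irene: possessor inside the object DP of the clause headed by 'betrayed'; is c-commanded by the pronoun; coreference would bind this R-expression — blocked (Principle C).
— Zara: possessor inside the subject DP of the clause headed by 'betrayed'; is c-commanded by the pronoun; coreference would bind this R-expression — blocked (Principle C).
— Zara's grandmother: subject of the clause headed by 'betrayed'; is c-commanded by the pronoun; coreference would bind this R-expression — blocked (Principle C).

none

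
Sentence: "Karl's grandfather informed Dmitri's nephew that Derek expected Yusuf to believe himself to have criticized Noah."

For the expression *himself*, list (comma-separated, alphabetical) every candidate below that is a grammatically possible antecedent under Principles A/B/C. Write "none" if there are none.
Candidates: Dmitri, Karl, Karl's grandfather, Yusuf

*himself* is a reflexive; Principle A requires it to be bound within its binding domain — the clause headed by 'believe'.
— Dmitri: possessor inside the object DP of the matrix clause; does not c-command the reflexive — cannot bind it (Principle A).
— Karl: possessor inside the subject DP of the matrix clause; does not c-command the reflexive — cannot bind it (Principle A).
— Karl's grandfather: subject of the matrix clause; c-commands the reflexive but lies outside its binding domain — cannot bind it (Principle A).
— Yusuf: subject of the clause headed by 'believe'; c-commands the reflexive within its binding domain — allowed (Principle A).

Yusuf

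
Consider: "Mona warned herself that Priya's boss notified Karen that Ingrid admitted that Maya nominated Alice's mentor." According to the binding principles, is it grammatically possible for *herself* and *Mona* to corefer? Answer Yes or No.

Yes

*herself* is a reflexive; Principle A requires it to be bound within its binding domain — the matrix clause.
— Mona: subject of the matrix clause; c-commands the reflexive within its binding domain — allowed (Principle A).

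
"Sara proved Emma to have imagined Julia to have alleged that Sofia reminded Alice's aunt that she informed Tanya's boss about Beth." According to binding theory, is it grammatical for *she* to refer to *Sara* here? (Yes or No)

*Sara* is an R-expression; Principle C requires it to be free (not bound by any c-commanding expression).
— she: subject of the clause headed by 'informed'; the pronoun does not c-command the R-expression — coreference allowed.

Yes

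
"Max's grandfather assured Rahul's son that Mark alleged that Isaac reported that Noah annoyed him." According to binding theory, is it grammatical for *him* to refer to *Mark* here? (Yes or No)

Yes

*Mark* is an R-expression; Principle C requires it to be free (not bound by any c-commanding expression).
— him: object of the clause headed by 'annoyed'; the pronoun does not c-command the R-expression — coreference allowed.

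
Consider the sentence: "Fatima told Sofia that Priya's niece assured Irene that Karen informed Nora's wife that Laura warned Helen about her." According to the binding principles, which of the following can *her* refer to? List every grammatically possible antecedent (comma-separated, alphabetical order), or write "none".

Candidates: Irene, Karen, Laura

*her* is a pronoun; Principle B requires it to be free in its binding domain — the clause headed by 'warned'.
— Irene: object of the clause headed by 'assured'; c-commands the pronoun but lies outside its binding domain — allowed.
— Karen: subject of the clause headed by 'informed'; c-commands the pronoun but lies outside its binding domain — allowed.
— Laura: subject of the clause headed by 'warned'; c-commands the pronoun within its binding domain — blocked (Principle B).

Irene, Karen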